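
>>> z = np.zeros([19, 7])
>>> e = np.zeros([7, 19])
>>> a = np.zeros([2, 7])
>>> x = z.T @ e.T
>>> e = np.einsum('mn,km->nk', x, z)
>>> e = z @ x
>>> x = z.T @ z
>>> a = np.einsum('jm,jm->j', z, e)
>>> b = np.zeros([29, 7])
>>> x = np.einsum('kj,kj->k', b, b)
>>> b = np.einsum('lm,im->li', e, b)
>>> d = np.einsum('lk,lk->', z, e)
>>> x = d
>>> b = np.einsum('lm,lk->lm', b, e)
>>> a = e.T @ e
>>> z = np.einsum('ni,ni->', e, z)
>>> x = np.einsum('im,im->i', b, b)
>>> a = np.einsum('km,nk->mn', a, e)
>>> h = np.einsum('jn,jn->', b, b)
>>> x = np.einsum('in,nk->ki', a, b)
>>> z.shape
()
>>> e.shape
(19, 7)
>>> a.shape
(7, 19)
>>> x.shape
(29, 7)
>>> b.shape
(19, 29)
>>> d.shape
()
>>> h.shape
()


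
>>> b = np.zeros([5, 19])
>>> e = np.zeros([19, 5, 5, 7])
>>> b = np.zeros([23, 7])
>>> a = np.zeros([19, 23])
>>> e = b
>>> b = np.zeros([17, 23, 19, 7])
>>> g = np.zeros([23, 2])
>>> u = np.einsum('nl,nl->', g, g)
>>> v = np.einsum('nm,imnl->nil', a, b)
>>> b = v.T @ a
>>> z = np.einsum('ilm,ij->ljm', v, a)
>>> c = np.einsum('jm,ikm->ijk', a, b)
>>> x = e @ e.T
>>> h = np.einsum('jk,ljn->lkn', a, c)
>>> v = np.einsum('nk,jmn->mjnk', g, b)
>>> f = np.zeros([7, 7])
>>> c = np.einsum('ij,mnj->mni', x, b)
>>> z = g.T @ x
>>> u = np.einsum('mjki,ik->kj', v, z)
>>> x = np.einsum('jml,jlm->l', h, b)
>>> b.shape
(7, 17, 23)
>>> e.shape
(23, 7)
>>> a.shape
(19, 23)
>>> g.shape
(23, 2)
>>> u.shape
(23, 7)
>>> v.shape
(17, 7, 23, 2)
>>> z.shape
(2, 23)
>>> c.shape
(7, 17, 23)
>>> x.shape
(17,)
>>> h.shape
(7, 23, 17)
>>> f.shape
(7, 7)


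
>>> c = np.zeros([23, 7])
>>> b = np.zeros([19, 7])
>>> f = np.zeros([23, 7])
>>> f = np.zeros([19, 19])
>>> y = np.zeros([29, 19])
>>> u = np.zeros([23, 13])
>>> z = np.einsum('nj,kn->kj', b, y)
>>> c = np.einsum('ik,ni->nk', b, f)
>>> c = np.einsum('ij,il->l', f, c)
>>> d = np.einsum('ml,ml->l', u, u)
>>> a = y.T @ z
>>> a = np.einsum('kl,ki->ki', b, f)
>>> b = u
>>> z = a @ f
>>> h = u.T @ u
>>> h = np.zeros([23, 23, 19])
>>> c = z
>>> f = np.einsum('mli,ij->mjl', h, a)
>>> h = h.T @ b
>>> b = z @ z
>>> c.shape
(19, 19)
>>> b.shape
(19, 19)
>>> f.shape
(23, 19, 23)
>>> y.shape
(29, 19)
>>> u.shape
(23, 13)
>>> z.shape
(19, 19)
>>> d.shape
(13,)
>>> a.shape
(19, 19)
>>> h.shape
(19, 23, 13)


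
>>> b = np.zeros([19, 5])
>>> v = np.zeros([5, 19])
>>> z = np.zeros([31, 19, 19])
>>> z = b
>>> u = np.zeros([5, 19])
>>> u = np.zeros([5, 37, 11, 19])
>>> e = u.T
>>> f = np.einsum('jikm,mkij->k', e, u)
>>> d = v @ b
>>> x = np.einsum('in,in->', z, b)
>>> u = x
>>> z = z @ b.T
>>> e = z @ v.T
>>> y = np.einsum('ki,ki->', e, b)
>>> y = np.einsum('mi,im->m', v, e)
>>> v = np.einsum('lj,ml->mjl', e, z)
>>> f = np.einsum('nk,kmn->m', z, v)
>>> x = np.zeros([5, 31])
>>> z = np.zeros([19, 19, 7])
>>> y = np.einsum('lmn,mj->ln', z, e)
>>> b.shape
(19, 5)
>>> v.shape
(19, 5, 19)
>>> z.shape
(19, 19, 7)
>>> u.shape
()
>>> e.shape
(19, 5)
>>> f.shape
(5,)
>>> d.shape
(5, 5)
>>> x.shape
(5, 31)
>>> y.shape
(19, 7)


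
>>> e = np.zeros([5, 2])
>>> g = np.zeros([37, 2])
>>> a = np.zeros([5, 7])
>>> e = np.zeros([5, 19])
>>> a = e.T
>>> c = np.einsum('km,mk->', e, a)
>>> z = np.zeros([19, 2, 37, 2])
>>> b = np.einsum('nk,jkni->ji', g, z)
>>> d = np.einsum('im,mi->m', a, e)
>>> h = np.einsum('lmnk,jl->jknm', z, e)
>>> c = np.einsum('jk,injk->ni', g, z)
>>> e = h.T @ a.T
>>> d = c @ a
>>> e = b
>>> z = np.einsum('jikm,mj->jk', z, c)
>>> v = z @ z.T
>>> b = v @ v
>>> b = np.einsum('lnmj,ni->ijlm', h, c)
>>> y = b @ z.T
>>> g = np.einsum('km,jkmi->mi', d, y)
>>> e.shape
(19, 2)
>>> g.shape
(5, 19)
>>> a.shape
(19, 5)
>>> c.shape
(2, 19)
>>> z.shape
(19, 37)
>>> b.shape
(19, 2, 5, 37)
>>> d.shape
(2, 5)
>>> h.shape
(5, 2, 37, 2)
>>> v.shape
(19, 19)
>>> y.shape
(19, 2, 5, 19)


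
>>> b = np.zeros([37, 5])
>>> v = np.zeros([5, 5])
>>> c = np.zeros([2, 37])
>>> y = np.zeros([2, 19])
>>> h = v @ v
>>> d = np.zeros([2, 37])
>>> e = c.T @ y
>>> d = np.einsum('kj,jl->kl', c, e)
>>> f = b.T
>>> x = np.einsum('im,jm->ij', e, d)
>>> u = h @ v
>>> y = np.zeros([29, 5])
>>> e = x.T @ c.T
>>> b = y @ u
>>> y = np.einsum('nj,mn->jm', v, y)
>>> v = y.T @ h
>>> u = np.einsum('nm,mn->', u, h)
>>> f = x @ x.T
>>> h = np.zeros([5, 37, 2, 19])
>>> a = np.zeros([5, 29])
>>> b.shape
(29, 5)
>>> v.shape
(29, 5)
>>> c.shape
(2, 37)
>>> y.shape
(5, 29)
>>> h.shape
(5, 37, 2, 19)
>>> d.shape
(2, 19)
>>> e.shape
(2, 2)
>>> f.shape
(37, 37)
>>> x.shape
(37, 2)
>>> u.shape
()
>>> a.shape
(5, 29)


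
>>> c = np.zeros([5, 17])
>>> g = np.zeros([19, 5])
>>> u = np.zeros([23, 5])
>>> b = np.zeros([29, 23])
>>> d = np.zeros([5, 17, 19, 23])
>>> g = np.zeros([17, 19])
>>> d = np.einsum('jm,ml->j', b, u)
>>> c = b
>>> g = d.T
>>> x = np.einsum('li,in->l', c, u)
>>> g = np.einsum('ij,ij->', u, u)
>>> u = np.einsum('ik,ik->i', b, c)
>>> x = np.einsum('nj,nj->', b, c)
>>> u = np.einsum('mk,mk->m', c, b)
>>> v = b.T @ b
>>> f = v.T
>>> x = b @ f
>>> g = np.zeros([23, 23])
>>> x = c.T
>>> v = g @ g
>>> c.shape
(29, 23)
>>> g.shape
(23, 23)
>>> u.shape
(29,)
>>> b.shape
(29, 23)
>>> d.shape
(29,)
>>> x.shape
(23, 29)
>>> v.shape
(23, 23)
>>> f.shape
(23, 23)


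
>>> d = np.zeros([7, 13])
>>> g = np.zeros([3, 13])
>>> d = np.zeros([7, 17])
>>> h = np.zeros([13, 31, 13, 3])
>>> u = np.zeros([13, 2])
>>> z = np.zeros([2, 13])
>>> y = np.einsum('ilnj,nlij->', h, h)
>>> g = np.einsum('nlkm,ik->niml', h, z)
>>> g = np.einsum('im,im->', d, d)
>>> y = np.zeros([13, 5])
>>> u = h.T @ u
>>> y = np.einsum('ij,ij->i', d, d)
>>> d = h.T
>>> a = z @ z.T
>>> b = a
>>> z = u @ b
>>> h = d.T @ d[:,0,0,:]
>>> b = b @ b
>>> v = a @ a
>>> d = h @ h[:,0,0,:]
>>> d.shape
(13, 31, 13, 13)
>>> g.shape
()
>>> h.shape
(13, 31, 13, 13)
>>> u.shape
(3, 13, 31, 2)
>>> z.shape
(3, 13, 31, 2)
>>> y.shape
(7,)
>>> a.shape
(2, 2)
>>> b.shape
(2, 2)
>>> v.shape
(2, 2)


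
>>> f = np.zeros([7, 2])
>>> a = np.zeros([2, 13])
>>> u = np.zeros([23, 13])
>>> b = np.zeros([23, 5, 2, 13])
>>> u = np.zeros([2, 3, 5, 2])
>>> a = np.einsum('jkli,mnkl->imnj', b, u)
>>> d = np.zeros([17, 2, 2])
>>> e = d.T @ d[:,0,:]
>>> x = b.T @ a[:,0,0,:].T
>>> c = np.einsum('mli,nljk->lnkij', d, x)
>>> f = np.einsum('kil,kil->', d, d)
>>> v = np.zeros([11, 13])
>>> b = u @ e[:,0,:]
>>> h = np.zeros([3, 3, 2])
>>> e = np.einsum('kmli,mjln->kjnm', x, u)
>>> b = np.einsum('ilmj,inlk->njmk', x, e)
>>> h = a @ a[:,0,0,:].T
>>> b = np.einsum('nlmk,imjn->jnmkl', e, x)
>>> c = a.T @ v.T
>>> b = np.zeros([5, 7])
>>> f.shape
()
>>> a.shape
(13, 2, 3, 23)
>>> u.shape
(2, 3, 5, 2)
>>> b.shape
(5, 7)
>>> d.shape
(17, 2, 2)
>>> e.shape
(13, 3, 2, 2)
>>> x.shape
(13, 2, 5, 13)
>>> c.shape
(23, 3, 2, 11)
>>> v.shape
(11, 13)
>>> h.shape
(13, 2, 3, 13)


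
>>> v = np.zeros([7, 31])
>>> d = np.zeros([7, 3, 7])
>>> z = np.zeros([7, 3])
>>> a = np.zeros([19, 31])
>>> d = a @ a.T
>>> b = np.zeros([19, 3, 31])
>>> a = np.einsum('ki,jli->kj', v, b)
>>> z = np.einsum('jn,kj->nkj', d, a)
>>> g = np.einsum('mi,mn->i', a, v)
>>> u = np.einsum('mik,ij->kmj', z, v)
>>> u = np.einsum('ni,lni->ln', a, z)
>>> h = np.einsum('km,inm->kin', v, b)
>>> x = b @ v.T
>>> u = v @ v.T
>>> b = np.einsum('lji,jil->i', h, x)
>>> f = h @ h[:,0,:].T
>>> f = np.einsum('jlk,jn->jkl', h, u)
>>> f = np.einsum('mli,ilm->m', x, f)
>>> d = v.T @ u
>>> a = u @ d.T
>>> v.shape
(7, 31)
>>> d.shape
(31, 7)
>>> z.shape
(19, 7, 19)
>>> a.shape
(7, 31)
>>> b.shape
(3,)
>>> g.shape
(19,)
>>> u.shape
(7, 7)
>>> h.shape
(7, 19, 3)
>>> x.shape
(19, 3, 7)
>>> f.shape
(19,)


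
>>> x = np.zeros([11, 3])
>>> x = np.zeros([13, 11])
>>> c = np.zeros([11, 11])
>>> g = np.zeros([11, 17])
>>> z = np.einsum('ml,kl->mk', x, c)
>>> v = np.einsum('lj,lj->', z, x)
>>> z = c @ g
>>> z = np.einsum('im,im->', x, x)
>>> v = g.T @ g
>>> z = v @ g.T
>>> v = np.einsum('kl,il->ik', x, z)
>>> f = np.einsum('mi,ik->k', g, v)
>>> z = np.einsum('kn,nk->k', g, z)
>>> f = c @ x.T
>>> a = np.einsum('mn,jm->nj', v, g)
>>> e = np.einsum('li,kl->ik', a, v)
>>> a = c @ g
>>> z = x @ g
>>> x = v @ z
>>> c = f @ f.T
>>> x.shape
(17, 17)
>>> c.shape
(11, 11)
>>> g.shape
(11, 17)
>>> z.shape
(13, 17)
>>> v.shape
(17, 13)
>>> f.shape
(11, 13)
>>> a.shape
(11, 17)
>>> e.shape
(11, 17)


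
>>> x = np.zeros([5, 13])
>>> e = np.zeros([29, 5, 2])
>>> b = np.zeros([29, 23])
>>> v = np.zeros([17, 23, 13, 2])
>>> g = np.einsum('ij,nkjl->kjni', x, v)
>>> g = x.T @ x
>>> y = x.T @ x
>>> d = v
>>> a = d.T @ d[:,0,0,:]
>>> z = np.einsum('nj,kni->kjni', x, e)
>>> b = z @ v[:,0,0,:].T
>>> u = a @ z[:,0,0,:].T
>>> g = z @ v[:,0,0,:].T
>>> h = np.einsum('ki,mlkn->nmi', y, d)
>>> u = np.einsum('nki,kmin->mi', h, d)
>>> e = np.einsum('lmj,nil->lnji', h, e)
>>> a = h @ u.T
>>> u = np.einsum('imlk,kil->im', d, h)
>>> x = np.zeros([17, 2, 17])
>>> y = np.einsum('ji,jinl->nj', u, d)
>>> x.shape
(17, 2, 17)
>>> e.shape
(2, 29, 13, 5)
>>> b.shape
(29, 13, 5, 17)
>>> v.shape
(17, 23, 13, 2)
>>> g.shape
(29, 13, 5, 17)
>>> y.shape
(13, 17)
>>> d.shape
(17, 23, 13, 2)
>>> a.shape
(2, 17, 23)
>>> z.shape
(29, 13, 5, 2)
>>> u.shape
(17, 23)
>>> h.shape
(2, 17, 13)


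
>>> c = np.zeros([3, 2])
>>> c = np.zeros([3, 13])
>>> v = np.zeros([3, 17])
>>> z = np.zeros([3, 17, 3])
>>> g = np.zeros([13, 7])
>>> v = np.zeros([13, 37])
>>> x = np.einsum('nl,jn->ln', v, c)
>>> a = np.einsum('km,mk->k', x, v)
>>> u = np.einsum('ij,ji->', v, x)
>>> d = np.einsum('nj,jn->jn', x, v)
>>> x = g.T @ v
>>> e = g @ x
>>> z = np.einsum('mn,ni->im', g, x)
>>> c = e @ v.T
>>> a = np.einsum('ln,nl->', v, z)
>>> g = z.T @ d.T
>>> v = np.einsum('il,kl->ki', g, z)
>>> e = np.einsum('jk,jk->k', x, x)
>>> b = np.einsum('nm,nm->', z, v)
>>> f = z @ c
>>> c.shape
(13, 13)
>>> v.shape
(37, 13)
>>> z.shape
(37, 13)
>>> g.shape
(13, 13)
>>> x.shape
(7, 37)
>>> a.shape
()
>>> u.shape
()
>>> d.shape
(13, 37)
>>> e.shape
(37,)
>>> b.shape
()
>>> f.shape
(37, 13)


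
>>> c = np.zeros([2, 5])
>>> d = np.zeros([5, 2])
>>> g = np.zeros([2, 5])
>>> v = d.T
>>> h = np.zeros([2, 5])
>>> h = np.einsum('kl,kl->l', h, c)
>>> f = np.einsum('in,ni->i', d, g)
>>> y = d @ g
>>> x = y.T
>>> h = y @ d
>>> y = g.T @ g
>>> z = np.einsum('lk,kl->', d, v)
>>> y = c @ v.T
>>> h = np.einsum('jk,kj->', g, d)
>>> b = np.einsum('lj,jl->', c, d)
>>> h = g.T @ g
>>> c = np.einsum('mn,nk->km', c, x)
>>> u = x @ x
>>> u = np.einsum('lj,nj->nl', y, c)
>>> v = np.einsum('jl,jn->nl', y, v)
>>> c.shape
(5, 2)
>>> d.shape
(5, 2)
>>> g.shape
(2, 5)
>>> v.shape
(5, 2)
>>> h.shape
(5, 5)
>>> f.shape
(5,)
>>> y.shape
(2, 2)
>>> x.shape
(5, 5)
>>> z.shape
()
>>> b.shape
()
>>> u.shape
(5, 2)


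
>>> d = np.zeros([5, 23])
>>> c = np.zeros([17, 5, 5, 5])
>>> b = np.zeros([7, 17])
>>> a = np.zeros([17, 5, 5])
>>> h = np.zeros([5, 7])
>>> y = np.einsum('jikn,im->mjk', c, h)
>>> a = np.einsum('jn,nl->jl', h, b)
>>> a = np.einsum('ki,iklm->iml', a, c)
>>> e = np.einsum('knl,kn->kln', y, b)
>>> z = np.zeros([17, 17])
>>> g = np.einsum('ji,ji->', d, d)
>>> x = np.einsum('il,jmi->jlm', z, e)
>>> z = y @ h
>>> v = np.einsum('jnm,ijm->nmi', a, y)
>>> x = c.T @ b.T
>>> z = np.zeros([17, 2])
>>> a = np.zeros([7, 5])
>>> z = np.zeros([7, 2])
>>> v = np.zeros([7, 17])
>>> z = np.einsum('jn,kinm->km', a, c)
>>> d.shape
(5, 23)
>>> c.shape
(17, 5, 5, 5)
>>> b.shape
(7, 17)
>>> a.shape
(7, 5)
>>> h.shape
(5, 7)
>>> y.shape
(7, 17, 5)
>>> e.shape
(7, 5, 17)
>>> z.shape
(17, 5)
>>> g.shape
()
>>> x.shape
(5, 5, 5, 7)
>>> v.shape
(7, 17)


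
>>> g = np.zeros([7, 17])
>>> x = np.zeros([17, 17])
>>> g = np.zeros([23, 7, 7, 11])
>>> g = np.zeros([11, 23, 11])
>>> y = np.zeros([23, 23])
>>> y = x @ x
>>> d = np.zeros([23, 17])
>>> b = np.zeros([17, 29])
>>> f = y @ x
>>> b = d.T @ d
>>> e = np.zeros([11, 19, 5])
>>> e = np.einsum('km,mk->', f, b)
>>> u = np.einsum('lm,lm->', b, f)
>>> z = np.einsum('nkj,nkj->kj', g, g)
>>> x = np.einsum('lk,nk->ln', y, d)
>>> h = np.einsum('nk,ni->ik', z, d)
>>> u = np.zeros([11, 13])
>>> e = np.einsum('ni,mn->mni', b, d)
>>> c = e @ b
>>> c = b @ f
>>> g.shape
(11, 23, 11)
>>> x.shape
(17, 23)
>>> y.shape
(17, 17)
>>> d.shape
(23, 17)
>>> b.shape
(17, 17)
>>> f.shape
(17, 17)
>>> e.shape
(23, 17, 17)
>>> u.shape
(11, 13)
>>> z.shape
(23, 11)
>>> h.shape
(17, 11)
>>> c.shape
(17, 17)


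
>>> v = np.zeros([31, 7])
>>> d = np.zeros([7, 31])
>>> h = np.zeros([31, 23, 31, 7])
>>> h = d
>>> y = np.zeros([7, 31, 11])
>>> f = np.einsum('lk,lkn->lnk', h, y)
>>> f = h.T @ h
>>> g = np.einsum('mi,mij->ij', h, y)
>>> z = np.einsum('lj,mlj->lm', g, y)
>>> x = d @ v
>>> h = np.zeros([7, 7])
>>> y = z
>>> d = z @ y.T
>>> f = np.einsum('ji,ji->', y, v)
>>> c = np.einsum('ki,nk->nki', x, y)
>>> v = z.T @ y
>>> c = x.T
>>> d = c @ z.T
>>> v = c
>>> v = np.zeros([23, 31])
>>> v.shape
(23, 31)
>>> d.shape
(7, 31)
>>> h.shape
(7, 7)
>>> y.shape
(31, 7)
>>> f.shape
()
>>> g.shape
(31, 11)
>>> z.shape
(31, 7)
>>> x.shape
(7, 7)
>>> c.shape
(7, 7)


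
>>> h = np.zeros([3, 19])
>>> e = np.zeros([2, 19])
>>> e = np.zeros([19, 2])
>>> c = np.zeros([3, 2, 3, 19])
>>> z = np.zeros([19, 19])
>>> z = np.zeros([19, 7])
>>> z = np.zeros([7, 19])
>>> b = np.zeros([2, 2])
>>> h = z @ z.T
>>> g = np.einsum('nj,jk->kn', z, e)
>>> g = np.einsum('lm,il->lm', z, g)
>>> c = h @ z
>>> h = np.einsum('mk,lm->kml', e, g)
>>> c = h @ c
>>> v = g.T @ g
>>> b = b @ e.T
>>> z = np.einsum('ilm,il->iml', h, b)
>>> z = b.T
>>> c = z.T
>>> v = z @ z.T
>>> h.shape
(2, 19, 7)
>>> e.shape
(19, 2)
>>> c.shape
(2, 19)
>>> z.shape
(19, 2)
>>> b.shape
(2, 19)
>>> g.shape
(7, 19)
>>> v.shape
(19, 19)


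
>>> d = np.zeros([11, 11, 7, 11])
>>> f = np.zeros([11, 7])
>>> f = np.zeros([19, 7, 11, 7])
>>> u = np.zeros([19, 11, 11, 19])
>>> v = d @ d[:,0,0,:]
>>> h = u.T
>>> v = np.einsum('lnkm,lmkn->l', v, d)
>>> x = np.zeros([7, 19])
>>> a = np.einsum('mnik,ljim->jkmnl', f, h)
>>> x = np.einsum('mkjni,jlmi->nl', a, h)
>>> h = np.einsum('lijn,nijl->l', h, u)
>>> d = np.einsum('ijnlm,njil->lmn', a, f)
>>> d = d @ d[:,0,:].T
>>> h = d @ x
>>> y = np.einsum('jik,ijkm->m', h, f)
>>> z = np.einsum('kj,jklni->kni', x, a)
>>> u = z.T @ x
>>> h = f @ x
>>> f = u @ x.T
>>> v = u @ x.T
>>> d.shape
(7, 19, 7)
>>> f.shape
(19, 7, 7)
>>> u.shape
(19, 7, 11)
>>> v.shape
(19, 7, 7)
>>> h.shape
(19, 7, 11, 11)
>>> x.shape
(7, 11)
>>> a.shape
(11, 7, 19, 7, 19)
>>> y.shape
(7,)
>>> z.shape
(7, 7, 19)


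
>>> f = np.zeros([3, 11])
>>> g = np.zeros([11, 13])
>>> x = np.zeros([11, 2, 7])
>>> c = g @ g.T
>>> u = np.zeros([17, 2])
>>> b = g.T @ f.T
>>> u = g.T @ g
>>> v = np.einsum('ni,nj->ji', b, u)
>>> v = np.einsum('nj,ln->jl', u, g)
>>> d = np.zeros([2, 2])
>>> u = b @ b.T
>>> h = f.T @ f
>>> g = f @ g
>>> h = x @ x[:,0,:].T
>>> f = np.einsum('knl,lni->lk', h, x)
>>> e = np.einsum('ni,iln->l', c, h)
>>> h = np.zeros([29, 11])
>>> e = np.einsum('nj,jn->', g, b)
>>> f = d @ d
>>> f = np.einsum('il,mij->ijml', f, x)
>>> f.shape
(2, 7, 11, 2)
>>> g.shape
(3, 13)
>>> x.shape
(11, 2, 7)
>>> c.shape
(11, 11)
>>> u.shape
(13, 13)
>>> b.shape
(13, 3)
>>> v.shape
(13, 11)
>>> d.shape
(2, 2)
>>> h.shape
(29, 11)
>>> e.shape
()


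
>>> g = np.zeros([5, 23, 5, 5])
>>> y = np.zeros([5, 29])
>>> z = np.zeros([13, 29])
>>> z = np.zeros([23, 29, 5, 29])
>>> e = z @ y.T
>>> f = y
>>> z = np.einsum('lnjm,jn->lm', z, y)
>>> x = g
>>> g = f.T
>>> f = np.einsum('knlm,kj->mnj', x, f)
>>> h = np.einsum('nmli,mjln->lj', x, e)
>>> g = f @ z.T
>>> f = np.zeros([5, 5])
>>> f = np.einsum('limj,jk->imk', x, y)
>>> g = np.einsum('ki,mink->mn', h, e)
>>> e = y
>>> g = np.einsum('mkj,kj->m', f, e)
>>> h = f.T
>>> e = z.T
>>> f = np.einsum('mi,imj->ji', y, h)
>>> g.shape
(23,)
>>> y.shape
(5, 29)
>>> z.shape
(23, 29)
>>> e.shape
(29, 23)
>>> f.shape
(23, 29)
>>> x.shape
(5, 23, 5, 5)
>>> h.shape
(29, 5, 23)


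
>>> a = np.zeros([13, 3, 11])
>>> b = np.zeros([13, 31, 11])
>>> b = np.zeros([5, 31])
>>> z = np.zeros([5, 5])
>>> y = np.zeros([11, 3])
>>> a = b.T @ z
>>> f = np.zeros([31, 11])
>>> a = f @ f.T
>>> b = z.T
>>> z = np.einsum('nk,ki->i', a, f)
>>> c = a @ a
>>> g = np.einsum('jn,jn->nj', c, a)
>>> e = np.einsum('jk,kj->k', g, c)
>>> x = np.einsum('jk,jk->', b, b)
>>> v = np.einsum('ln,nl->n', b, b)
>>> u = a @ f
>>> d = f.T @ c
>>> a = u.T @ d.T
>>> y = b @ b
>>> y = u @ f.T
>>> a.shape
(11, 11)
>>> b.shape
(5, 5)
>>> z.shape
(11,)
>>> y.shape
(31, 31)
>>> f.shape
(31, 11)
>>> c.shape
(31, 31)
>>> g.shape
(31, 31)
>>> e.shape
(31,)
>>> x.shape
()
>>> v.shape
(5,)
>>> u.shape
(31, 11)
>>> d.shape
(11, 31)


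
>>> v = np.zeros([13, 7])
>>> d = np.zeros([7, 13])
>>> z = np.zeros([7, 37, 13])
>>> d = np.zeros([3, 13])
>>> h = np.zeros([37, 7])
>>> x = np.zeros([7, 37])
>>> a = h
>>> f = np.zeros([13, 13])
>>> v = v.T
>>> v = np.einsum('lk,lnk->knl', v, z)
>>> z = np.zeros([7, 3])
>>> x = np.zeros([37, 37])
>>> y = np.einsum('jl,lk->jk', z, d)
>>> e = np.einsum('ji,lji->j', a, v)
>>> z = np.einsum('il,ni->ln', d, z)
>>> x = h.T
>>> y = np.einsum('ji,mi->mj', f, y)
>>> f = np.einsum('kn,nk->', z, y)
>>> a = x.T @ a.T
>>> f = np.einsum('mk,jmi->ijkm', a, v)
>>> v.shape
(13, 37, 7)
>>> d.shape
(3, 13)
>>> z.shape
(13, 7)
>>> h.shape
(37, 7)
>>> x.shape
(7, 37)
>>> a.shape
(37, 37)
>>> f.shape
(7, 13, 37, 37)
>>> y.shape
(7, 13)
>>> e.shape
(37,)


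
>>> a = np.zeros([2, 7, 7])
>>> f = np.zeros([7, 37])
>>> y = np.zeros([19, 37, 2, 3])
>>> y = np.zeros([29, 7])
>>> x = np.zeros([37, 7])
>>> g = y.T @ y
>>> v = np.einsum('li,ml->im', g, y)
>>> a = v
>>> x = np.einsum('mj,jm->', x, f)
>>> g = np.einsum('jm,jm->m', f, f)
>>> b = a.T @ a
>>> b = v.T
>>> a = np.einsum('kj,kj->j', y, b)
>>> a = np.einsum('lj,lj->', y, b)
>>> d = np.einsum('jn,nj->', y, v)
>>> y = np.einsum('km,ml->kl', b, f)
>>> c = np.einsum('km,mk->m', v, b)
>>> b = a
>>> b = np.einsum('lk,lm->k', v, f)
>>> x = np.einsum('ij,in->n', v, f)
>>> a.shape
()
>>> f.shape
(7, 37)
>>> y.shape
(29, 37)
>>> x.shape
(37,)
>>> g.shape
(37,)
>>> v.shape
(7, 29)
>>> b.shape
(29,)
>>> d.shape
()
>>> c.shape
(29,)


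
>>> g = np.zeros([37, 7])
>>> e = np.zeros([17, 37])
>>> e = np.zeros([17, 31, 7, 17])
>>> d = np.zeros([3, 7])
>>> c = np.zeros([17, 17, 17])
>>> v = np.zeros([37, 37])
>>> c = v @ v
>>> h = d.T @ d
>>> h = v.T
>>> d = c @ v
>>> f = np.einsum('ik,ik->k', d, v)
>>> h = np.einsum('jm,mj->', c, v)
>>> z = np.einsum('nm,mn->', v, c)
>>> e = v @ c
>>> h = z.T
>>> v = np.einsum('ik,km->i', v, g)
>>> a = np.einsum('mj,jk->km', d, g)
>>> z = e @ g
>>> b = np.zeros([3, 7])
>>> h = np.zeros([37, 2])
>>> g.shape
(37, 7)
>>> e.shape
(37, 37)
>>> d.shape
(37, 37)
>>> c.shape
(37, 37)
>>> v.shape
(37,)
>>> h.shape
(37, 2)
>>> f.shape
(37,)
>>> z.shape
(37, 7)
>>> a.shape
(7, 37)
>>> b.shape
(3, 7)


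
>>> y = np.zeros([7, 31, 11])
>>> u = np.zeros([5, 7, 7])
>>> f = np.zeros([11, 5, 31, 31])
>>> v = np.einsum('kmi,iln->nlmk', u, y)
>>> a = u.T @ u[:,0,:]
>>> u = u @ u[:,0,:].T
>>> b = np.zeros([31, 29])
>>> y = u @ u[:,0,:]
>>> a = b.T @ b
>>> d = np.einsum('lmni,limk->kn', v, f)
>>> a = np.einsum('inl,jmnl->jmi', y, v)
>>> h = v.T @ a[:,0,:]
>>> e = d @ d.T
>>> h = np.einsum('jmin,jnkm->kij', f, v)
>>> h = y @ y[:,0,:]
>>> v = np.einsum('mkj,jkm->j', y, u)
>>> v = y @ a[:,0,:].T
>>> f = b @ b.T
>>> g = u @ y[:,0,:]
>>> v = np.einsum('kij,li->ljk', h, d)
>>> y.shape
(5, 7, 5)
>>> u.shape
(5, 7, 5)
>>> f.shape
(31, 31)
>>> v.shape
(31, 5, 5)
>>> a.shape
(11, 31, 5)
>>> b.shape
(31, 29)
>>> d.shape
(31, 7)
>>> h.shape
(5, 7, 5)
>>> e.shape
(31, 31)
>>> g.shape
(5, 7, 5)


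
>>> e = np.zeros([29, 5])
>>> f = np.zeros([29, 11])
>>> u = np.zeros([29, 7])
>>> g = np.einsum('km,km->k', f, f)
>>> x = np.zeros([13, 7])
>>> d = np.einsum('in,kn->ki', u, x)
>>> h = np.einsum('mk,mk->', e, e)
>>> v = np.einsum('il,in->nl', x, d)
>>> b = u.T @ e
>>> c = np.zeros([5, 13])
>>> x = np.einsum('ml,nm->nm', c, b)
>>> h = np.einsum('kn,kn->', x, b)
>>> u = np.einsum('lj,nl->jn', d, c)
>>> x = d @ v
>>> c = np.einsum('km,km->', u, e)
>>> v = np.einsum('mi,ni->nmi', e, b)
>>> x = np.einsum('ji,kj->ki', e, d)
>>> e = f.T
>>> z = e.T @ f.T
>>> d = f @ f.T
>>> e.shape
(11, 29)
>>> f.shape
(29, 11)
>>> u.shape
(29, 5)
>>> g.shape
(29,)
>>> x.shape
(13, 5)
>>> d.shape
(29, 29)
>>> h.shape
()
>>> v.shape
(7, 29, 5)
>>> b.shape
(7, 5)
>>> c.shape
()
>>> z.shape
(29, 29)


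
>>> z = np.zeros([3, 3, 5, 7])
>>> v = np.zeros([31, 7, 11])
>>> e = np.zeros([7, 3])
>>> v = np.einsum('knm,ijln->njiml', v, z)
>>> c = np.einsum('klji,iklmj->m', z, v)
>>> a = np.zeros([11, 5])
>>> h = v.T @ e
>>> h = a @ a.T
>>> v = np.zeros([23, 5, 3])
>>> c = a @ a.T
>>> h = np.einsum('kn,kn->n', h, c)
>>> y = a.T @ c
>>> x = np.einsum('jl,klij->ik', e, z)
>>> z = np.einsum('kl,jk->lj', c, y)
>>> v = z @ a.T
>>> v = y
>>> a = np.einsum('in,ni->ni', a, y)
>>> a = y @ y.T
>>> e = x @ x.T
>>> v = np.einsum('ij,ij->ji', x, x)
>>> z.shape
(11, 5)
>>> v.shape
(3, 5)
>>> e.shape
(5, 5)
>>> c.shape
(11, 11)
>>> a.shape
(5, 5)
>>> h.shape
(11,)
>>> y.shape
(5, 11)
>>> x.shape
(5, 3)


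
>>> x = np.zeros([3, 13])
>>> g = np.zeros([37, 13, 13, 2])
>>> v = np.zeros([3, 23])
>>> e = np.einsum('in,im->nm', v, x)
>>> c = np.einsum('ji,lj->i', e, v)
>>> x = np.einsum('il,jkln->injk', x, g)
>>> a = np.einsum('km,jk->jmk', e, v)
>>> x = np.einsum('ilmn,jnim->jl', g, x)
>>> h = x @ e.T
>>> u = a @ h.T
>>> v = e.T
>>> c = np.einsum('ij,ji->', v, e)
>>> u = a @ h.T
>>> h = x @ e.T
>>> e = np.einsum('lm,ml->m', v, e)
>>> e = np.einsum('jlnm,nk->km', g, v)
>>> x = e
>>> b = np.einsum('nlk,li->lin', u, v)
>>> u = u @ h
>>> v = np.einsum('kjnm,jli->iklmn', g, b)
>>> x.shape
(23, 2)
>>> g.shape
(37, 13, 13, 2)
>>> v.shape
(3, 37, 23, 2, 13)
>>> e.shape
(23, 2)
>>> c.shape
()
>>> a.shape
(3, 13, 23)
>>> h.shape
(3, 23)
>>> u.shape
(3, 13, 23)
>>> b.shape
(13, 23, 3)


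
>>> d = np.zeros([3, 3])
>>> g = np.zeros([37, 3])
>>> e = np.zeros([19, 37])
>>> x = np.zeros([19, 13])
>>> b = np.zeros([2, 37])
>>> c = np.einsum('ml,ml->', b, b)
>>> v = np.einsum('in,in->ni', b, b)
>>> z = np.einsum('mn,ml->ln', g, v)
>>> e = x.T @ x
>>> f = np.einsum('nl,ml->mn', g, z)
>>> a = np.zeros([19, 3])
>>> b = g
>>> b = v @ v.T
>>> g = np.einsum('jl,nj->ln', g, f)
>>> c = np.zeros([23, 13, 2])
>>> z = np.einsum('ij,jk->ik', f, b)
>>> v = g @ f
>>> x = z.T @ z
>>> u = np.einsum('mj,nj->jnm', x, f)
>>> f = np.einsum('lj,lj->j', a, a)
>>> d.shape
(3, 3)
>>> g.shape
(3, 2)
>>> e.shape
(13, 13)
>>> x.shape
(37, 37)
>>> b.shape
(37, 37)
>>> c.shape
(23, 13, 2)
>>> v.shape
(3, 37)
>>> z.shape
(2, 37)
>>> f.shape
(3,)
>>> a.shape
(19, 3)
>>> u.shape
(37, 2, 37)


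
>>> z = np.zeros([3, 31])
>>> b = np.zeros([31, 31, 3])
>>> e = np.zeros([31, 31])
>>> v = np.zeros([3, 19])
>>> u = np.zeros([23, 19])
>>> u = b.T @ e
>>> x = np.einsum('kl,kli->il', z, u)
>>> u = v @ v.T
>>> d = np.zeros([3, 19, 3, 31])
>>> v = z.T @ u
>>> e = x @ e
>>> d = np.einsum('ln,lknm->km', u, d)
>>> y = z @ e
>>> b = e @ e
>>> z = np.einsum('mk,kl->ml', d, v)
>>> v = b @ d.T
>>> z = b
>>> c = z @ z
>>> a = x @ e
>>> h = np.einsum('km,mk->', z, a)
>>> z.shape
(31, 31)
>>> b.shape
(31, 31)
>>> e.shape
(31, 31)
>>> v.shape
(31, 19)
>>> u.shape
(3, 3)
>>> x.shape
(31, 31)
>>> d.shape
(19, 31)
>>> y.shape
(3, 31)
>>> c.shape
(31, 31)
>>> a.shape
(31, 31)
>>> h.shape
()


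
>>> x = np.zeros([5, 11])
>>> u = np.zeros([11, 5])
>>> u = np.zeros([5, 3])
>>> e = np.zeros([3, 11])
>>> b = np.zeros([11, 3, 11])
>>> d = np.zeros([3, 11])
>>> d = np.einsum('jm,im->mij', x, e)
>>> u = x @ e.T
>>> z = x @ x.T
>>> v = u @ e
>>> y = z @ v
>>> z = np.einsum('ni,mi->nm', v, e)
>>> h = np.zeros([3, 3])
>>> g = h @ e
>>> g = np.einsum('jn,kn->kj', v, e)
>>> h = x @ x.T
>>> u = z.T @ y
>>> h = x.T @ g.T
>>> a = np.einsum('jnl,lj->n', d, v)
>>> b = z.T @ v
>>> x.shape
(5, 11)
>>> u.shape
(3, 11)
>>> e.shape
(3, 11)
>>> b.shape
(3, 11)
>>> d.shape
(11, 3, 5)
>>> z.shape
(5, 3)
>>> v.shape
(5, 11)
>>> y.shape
(5, 11)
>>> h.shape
(11, 3)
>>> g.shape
(3, 5)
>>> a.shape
(3,)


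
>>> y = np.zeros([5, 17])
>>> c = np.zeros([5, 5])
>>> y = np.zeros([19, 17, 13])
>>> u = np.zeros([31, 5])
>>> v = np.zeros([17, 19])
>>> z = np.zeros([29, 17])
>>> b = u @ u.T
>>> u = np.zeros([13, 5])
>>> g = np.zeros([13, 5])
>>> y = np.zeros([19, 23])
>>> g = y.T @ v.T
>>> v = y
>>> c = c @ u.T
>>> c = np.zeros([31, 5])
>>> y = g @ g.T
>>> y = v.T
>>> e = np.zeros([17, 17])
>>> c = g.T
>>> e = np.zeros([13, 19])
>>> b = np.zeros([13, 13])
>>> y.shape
(23, 19)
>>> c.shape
(17, 23)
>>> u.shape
(13, 5)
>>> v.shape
(19, 23)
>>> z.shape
(29, 17)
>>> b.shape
(13, 13)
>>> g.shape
(23, 17)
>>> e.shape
(13, 19)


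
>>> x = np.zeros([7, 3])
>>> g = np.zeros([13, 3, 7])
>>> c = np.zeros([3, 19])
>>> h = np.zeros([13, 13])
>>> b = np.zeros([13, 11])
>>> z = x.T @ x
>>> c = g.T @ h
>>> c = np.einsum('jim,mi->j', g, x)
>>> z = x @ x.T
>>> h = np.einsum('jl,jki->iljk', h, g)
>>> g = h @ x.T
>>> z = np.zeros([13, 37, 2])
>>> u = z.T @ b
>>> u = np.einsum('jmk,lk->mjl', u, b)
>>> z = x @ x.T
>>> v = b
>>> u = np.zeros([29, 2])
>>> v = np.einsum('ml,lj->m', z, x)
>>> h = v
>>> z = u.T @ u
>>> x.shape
(7, 3)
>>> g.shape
(7, 13, 13, 7)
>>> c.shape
(13,)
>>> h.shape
(7,)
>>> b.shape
(13, 11)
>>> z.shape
(2, 2)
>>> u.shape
(29, 2)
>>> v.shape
(7,)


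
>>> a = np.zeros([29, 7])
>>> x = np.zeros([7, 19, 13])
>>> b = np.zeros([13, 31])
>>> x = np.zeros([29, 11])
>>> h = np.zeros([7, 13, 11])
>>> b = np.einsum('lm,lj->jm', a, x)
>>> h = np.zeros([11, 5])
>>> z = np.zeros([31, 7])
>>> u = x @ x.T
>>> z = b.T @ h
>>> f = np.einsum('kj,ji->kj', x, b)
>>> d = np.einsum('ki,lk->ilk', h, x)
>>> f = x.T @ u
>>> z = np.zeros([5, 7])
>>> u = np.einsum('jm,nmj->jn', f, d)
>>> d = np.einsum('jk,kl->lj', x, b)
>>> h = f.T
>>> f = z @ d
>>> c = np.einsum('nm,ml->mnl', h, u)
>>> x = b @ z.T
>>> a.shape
(29, 7)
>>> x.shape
(11, 5)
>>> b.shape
(11, 7)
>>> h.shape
(29, 11)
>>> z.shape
(5, 7)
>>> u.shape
(11, 5)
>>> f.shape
(5, 29)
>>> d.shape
(7, 29)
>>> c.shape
(11, 29, 5)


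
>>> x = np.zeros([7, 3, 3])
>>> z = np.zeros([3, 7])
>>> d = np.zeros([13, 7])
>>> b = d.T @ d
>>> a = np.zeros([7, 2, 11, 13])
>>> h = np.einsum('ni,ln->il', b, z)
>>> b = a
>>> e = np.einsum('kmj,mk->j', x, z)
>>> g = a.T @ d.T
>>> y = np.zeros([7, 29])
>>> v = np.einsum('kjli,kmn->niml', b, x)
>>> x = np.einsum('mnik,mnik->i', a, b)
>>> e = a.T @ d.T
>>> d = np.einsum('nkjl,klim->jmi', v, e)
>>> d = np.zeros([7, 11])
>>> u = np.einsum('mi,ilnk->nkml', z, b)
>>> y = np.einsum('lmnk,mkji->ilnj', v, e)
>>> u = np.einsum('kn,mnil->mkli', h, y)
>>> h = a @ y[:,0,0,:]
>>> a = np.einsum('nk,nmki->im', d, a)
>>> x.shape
(11,)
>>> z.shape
(3, 7)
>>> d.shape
(7, 11)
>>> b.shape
(7, 2, 11, 13)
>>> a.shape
(13, 2)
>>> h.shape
(7, 2, 11, 2)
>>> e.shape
(13, 11, 2, 13)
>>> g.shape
(13, 11, 2, 13)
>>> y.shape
(13, 3, 3, 2)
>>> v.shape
(3, 13, 3, 11)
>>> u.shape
(13, 7, 2, 3)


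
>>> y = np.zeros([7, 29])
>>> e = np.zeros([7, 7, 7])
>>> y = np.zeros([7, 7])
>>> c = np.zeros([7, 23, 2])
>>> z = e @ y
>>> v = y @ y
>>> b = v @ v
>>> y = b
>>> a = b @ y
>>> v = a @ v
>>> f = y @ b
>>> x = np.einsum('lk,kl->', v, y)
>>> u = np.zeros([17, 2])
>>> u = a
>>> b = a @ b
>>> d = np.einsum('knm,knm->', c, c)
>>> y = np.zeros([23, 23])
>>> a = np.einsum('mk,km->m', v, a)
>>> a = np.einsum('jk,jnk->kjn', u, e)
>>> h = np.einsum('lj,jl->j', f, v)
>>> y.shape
(23, 23)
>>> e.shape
(7, 7, 7)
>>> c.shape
(7, 23, 2)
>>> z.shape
(7, 7, 7)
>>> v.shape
(7, 7)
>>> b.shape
(7, 7)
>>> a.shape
(7, 7, 7)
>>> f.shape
(7, 7)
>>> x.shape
()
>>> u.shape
(7, 7)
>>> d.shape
()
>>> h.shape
(7,)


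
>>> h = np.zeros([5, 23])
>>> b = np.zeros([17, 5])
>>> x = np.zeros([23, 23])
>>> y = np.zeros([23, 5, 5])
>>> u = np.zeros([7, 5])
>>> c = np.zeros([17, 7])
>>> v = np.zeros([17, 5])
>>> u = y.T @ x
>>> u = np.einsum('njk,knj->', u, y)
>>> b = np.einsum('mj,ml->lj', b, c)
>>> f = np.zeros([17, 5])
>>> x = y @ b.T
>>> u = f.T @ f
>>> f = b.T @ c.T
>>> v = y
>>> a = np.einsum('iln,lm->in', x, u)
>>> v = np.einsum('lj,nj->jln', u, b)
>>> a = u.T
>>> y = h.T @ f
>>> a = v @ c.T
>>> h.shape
(5, 23)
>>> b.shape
(7, 5)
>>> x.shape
(23, 5, 7)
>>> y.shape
(23, 17)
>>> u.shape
(5, 5)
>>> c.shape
(17, 7)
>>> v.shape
(5, 5, 7)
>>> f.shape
(5, 17)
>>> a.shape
(5, 5, 17)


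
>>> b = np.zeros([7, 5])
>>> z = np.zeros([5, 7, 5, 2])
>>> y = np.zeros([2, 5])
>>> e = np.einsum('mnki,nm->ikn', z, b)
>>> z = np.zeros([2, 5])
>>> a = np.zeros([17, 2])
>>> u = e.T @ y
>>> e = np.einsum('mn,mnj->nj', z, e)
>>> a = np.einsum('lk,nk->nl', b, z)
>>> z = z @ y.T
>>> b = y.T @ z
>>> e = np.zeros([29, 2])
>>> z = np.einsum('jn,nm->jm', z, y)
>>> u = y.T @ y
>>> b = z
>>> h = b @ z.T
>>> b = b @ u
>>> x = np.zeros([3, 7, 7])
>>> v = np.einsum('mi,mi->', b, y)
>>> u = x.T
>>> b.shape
(2, 5)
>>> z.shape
(2, 5)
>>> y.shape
(2, 5)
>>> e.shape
(29, 2)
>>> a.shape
(2, 7)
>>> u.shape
(7, 7, 3)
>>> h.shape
(2, 2)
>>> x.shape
(3, 7, 7)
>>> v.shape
()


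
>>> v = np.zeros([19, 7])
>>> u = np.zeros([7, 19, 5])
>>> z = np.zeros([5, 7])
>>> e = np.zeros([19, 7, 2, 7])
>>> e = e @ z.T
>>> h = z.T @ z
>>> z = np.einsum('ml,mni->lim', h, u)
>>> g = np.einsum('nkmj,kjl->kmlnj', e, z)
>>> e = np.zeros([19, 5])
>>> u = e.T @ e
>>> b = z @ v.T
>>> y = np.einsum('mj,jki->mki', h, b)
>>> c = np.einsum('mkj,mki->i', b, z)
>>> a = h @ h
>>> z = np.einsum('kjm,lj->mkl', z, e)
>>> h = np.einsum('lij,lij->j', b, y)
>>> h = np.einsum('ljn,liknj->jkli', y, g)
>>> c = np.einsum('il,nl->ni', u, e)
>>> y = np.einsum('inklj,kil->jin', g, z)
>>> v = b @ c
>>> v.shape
(7, 5, 5)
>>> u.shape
(5, 5)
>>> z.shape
(7, 7, 19)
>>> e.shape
(19, 5)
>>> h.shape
(5, 7, 7, 2)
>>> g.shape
(7, 2, 7, 19, 5)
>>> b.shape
(7, 5, 19)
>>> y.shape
(5, 7, 2)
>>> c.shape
(19, 5)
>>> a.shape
(7, 7)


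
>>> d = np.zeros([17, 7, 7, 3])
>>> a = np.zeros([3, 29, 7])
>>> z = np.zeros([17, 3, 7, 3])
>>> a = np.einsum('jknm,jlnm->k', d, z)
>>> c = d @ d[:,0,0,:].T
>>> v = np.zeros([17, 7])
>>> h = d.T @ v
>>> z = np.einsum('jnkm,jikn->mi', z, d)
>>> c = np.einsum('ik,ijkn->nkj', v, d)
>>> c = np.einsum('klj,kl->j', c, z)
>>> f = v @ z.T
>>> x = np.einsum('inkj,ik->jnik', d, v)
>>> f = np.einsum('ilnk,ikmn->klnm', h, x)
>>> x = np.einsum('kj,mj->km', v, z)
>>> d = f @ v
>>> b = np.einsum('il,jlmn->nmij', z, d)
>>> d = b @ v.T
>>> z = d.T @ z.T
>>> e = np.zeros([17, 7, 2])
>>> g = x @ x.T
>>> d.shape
(7, 7, 3, 17)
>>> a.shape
(7,)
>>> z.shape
(17, 3, 7, 3)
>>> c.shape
(7,)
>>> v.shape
(17, 7)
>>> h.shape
(3, 7, 7, 7)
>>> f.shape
(7, 7, 7, 17)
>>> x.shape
(17, 3)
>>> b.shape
(7, 7, 3, 7)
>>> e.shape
(17, 7, 2)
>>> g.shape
(17, 17)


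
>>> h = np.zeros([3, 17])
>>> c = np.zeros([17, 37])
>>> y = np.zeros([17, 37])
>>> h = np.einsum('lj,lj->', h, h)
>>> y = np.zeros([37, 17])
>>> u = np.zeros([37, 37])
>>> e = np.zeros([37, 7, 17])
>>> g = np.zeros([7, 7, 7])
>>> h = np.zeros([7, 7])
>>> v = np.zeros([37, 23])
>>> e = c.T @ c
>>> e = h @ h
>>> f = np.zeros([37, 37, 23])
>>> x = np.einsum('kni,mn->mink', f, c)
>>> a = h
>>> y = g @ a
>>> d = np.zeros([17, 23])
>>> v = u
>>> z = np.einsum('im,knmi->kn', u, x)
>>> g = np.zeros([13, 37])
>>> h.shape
(7, 7)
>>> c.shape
(17, 37)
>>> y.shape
(7, 7, 7)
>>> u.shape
(37, 37)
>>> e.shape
(7, 7)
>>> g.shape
(13, 37)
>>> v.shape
(37, 37)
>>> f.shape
(37, 37, 23)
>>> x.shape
(17, 23, 37, 37)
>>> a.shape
(7, 7)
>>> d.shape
(17, 23)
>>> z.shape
(17, 23)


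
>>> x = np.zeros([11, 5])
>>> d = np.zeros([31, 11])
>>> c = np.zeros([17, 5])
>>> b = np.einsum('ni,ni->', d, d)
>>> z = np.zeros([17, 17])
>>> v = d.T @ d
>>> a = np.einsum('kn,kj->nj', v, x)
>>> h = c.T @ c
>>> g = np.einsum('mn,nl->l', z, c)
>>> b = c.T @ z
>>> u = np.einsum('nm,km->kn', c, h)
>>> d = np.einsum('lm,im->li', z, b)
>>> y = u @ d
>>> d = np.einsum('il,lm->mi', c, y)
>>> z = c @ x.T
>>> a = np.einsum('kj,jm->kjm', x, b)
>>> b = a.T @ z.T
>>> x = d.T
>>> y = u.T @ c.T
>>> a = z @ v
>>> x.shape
(17, 5)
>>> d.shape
(5, 17)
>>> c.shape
(17, 5)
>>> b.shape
(17, 5, 17)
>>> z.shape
(17, 11)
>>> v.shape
(11, 11)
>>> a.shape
(17, 11)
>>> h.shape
(5, 5)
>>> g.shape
(5,)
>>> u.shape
(5, 17)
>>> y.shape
(17, 17)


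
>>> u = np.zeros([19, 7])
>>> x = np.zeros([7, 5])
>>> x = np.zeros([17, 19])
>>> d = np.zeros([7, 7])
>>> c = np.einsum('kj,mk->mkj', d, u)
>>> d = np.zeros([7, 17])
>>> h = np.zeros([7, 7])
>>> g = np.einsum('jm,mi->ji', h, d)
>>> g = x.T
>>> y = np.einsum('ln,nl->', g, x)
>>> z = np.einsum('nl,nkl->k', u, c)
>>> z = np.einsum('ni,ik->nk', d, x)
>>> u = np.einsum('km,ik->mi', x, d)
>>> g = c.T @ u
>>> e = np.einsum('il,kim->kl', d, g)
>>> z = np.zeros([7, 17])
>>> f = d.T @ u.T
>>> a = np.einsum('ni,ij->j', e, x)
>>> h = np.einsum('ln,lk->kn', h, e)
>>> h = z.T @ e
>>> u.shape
(19, 7)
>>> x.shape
(17, 19)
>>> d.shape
(7, 17)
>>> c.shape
(19, 7, 7)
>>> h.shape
(17, 17)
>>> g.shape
(7, 7, 7)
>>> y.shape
()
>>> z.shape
(7, 17)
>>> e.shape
(7, 17)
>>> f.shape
(17, 19)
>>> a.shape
(19,)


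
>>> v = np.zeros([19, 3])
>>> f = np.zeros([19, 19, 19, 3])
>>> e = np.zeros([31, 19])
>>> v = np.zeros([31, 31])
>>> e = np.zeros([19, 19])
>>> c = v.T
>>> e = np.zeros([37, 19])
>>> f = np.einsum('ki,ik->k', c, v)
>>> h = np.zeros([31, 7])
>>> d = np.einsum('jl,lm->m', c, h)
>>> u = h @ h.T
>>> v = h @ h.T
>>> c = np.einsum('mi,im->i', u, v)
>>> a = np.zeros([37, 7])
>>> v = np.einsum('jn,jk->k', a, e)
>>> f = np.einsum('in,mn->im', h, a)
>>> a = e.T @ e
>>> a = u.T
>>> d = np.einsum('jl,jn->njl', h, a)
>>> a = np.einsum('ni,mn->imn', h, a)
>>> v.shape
(19,)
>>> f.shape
(31, 37)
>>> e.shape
(37, 19)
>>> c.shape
(31,)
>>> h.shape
(31, 7)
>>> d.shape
(31, 31, 7)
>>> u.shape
(31, 31)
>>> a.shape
(7, 31, 31)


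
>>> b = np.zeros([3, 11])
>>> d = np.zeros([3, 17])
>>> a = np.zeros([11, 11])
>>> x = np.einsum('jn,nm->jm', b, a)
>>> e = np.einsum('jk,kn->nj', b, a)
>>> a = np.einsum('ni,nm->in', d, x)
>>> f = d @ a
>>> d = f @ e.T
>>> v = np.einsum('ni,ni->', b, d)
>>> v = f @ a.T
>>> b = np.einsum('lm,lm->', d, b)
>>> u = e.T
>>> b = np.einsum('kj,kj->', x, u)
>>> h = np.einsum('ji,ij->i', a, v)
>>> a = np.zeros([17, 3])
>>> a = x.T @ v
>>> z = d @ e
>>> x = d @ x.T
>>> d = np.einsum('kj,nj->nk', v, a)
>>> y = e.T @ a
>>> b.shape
()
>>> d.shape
(11, 3)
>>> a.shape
(11, 17)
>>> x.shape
(3, 3)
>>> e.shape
(11, 3)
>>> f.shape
(3, 3)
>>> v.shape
(3, 17)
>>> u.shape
(3, 11)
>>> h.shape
(3,)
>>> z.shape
(3, 3)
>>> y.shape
(3, 17)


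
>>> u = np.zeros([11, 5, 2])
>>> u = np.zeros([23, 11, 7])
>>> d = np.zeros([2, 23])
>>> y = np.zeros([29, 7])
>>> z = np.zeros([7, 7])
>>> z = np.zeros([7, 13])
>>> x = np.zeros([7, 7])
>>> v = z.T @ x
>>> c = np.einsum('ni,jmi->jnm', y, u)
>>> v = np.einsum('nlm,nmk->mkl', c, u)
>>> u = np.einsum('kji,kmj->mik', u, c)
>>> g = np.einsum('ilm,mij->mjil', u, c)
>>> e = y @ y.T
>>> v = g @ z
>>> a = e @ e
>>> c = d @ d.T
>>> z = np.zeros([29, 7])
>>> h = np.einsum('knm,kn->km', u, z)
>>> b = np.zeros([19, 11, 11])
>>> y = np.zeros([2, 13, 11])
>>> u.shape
(29, 7, 23)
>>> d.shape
(2, 23)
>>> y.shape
(2, 13, 11)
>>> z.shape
(29, 7)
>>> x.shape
(7, 7)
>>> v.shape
(23, 11, 29, 13)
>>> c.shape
(2, 2)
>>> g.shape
(23, 11, 29, 7)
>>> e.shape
(29, 29)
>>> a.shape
(29, 29)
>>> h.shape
(29, 23)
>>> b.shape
(19, 11, 11)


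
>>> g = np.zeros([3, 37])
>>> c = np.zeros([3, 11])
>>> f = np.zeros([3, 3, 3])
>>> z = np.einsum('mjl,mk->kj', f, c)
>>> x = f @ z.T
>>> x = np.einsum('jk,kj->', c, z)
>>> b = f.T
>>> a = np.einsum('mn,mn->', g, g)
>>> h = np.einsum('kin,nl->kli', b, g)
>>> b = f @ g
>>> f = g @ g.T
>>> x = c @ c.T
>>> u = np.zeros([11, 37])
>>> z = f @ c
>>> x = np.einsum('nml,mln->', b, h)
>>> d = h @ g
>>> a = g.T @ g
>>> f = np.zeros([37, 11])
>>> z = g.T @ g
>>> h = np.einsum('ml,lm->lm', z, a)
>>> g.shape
(3, 37)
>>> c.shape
(3, 11)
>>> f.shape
(37, 11)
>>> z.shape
(37, 37)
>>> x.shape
()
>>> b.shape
(3, 3, 37)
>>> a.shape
(37, 37)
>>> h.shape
(37, 37)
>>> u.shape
(11, 37)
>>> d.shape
(3, 37, 37)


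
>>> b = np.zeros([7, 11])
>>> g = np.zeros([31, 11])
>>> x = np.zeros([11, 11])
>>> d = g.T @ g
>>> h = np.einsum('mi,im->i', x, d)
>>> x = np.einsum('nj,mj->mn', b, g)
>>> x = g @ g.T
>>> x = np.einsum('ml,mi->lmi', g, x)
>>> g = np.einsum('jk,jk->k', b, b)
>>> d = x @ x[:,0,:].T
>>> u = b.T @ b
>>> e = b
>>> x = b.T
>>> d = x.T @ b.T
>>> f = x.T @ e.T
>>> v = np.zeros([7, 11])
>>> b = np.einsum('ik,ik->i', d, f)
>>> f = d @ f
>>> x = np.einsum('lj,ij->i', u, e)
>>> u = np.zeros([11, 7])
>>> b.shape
(7,)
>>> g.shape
(11,)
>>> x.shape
(7,)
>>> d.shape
(7, 7)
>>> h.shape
(11,)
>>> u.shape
(11, 7)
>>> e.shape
(7, 11)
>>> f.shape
(7, 7)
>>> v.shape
(7, 11)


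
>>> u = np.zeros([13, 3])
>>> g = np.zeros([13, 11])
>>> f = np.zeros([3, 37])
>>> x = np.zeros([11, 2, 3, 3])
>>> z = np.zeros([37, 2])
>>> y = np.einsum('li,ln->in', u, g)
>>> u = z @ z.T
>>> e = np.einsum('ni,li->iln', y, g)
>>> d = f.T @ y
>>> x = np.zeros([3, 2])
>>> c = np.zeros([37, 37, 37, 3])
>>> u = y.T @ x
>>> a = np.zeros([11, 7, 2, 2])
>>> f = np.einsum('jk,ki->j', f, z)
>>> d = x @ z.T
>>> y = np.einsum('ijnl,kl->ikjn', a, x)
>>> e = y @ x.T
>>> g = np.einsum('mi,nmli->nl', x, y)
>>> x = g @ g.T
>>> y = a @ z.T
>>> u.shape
(11, 2)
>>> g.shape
(11, 7)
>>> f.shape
(3,)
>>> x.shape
(11, 11)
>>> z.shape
(37, 2)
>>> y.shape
(11, 7, 2, 37)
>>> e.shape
(11, 3, 7, 3)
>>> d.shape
(3, 37)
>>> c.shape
(37, 37, 37, 3)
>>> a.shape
(11, 7, 2, 2)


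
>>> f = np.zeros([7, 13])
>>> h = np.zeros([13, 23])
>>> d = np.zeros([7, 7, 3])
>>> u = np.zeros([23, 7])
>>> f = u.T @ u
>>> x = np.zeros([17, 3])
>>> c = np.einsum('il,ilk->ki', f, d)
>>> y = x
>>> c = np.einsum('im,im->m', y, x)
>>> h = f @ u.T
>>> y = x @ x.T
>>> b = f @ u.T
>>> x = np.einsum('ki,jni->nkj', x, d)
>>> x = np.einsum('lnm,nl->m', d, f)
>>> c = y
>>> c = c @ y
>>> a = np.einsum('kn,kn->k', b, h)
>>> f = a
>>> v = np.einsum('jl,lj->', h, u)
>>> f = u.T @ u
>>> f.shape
(7, 7)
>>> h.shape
(7, 23)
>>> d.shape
(7, 7, 3)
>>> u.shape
(23, 7)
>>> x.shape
(3,)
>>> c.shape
(17, 17)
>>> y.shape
(17, 17)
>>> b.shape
(7, 23)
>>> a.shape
(7,)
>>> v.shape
()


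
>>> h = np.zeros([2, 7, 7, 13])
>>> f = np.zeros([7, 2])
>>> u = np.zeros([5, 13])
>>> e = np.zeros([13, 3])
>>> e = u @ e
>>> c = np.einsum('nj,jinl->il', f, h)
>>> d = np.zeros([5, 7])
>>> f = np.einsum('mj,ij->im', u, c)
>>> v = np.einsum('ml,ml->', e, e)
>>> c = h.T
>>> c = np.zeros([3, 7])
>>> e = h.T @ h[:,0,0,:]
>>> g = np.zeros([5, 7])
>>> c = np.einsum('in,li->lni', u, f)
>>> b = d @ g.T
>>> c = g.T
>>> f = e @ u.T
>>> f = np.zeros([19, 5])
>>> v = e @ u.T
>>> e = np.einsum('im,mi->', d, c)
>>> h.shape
(2, 7, 7, 13)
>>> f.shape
(19, 5)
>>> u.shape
(5, 13)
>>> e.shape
()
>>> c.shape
(7, 5)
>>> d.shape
(5, 7)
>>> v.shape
(13, 7, 7, 5)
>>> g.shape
(5, 7)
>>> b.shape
(5, 5)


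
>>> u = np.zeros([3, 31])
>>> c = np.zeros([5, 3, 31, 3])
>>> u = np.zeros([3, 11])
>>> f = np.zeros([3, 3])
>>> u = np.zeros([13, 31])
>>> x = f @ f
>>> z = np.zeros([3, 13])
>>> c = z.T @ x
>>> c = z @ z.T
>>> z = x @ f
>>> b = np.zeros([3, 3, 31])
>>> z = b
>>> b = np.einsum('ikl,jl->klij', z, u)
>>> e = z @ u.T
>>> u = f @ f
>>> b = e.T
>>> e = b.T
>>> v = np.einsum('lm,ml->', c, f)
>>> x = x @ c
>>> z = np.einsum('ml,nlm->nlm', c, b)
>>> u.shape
(3, 3)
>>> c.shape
(3, 3)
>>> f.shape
(3, 3)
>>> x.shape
(3, 3)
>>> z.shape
(13, 3, 3)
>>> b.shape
(13, 3, 3)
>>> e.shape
(3, 3, 13)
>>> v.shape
()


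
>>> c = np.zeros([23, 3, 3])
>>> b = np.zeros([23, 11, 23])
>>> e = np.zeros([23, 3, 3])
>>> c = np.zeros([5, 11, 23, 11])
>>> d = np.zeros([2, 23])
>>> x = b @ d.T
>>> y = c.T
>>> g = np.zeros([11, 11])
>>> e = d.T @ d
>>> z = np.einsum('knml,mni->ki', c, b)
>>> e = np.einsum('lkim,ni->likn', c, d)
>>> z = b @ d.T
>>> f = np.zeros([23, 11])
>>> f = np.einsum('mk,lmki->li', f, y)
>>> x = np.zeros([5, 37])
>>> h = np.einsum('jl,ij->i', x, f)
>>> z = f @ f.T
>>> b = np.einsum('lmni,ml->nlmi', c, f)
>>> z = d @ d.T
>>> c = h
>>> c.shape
(11,)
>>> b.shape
(23, 5, 11, 11)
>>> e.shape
(5, 23, 11, 2)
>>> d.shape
(2, 23)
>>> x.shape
(5, 37)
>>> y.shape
(11, 23, 11, 5)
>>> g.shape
(11, 11)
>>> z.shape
(2, 2)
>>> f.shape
(11, 5)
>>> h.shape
(11,)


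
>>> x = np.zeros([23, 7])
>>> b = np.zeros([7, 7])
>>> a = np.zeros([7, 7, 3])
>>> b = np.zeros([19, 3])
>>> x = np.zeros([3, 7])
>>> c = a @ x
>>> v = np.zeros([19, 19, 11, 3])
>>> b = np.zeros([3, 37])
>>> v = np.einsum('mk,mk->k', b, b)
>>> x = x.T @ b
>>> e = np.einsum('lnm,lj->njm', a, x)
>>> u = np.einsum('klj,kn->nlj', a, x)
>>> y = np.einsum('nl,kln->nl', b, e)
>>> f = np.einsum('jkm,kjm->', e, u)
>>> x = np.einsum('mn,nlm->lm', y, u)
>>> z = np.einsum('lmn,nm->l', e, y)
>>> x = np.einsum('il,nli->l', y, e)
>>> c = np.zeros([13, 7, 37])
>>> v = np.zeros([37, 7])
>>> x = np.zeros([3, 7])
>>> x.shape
(3, 7)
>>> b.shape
(3, 37)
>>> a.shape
(7, 7, 3)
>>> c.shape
(13, 7, 37)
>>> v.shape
(37, 7)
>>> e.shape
(7, 37, 3)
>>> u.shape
(37, 7, 3)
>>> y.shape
(3, 37)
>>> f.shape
()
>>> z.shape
(7,)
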